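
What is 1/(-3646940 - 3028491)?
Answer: -1/6675431 ≈ -1.4980e-7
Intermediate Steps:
1/(-3646940 - 3028491) = 1/(-6675431) = -1/6675431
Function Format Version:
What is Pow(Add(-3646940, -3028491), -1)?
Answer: Rational(-1, 6675431) ≈ -1.4980e-7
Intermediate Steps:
Pow(Add(-3646940, -3028491), -1) = Pow(-6675431, -1) = Rational(-1, 6675431)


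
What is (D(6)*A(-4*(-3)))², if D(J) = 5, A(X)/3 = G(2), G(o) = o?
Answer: 900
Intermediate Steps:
A(X) = 6 (A(X) = 3*2 = 6)
(D(6)*A(-4*(-3)))² = (5*6)² = 30² = 900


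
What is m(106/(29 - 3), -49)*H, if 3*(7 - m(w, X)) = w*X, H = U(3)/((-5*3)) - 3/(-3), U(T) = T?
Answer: 2296/39 ≈ 58.872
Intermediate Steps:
H = 4/5 (H = 3/((-5*3)) - 3/(-3) = 3/(-15) - 3*(-1/3) = 3*(-1/15) + 1 = -1/5 + 1 = 4/5 ≈ 0.80000)
m(w, X) = 7 - X*w/3 (m(w, X) = 7 - w*X/3 = 7 - X*w/3)
m(106/(29 - 3), -49)*H = (7 - 1/3*(-49)*106/(29 - 3))*(4/5) = (7 - 1/3*(-49)*106/26)*(4/5) = (7 - 1/3*(-49)*106*(1/26))*(4/5) = (7 - 1/3*(-49)*53/13)*(4/5) = (7 + 2597/39)*(4/5) = (2870/39)*(4/5) = 2296/39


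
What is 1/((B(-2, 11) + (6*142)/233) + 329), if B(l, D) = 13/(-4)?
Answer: 932/307007 ≈ 0.0030358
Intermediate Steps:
B(l, D) = -13/4 (B(l, D) = 13*(-¼) = -13/4)
1/((B(-2, 11) + (6*142)/233) + 329) = 1/((-13/4 + (6*142)/233) + 329) = 1/((-13/4 + 852*(1/233)) + 329) = 1/((-13/4 + 852/233) + 329) = 1/(379/932 + 329) = 1/(307007/932) = 932/307007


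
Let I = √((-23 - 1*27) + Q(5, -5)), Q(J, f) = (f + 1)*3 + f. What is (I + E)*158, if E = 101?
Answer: 15958 + 158*I*√67 ≈ 15958.0 + 1293.3*I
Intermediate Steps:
Q(J, f) = 3 + 4*f (Q(J, f) = (1 + f)*3 + f = (3 + 3*f) + f = 3 + 4*f)
I = I*√67 (I = √((-23 - 1*27) + (3 + 4*(-5))) = √((-23 - 27) + (3 - 20)) = √(-50 - 17) = √(-67) = I*√67 ≈ 8.1853*I)
(I + E)*158 = (I*√67 + 101)*158 = (101 + I*√67)*158 = 15958 + 158*I*√67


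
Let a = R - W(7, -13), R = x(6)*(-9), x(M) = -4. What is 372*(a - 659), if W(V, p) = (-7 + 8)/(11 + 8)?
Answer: -4403736/19 ≈ -2.3178e+5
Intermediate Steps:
W(V, p) = 1/19
R = 36 (R = -4*(-9) = 36)
a = 683/19 (a = 36 - 1*1/19 = 36 - 1/19 = 683/19 ≈ 35.947)
372*(a - 659) = 372*(683/19 - 659) = 372*(-11838/19) = -4403736/19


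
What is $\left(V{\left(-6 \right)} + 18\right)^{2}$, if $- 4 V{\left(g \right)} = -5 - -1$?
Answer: $361$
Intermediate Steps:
$V{\left(g \right)} = 1$ ($V{\left(g \right)} = - \frac{-5 - -1}{4} = - \frac{-5 + 1}{4} = \left(- \frac{1}{4}\right) \left(-4\right) = 1$)
$\left(V{\left(-6 \right)} + 18\right)^{2} = \left(1 + 18\right)^{2} = 19^{2} = 361$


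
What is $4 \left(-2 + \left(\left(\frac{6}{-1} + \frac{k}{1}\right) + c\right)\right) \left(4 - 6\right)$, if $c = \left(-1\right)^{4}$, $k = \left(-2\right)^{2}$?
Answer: $24$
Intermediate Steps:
$k = 4$
$c = 1$
$4 \left(-2 + \left(\left(\frac{6}{-1} + \frac{k}{1}\right) + c\right)\right) \left(4 - 6\right) = 4 \left(-2 + \left(\left(\frac{6}{-1} + \frac{4}{1}\right) + 1\right)\right) \left(4 - 6\right) = 4 \left(-2 + \left(\left(6 \left(-1\right) + 4 \cdot 1\right) + 1\right)\right) \left(4 - 6\right) = 4 \left(-2 + \left(\left(-6 + 4\right) + 1\right)\right) \left(-2\right) = 4 \left(-2 + \left(-2 + 1\right)\right) \left(-2\right) = 4 \left(-2 - 1\right) \left(-2\right) = 4 \left(-3\right) \left(-2\right) = \left(-12\right) \left(-2\right) = 24$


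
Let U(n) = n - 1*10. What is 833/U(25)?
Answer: 833/15 ≈ 55.533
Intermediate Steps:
U(n) = -10 + n (U(n) = n - 10 = -10 + n)
833/U(25) = 833/(-10 + 25) = 833/15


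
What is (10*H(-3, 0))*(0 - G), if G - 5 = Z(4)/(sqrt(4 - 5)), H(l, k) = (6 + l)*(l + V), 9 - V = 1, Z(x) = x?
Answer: -750 + 600*I ≈ -750.0 + 600.0*I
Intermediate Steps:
V = 8 (V = 9 - 1*1 = 9 - 1 = 8)
H(l, k) = (6 + l)*(8 + l) (H(l, k) = (6 + l)*(l + 8) = (6 + l)*(8 + l))
G = 5 - 4*I (G = 5 + 4/(sqrt(4 - 5)) = 5 + 4/(sqrt(-1)) = 5 + 4/I = 5 + 4*(-I) = 5 - 4*I ≈ 5.0 - 4.0*I)
(10*H(-3, 0))*(0 - G) = (10*(48 + (-3)**2 + 14*(-3)))*(0 - (5 - 4*I)) = (10*(48 + 9 - 42))*(0 + (-5 + 4*I)) = (10*15)*(-5 + 4*I) = 150*(-5 + 4*I) = -750 + 600*I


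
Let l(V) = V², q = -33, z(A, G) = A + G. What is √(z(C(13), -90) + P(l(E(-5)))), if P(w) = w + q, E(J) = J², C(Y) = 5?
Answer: 13*√3 ≈ 22.517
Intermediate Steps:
P(w) = -33 + w (P(w) = w - 33 = -33 + w)
√(z(C(13), -90) + P(l(E(-5)))) = √((5 - 90) + (-33 + ((-5)²)²)) = √(-85 + (-33 + 25²)) = √(-85 + (-33 + 625)) = √(-85 + 592) = √507 = 13*√3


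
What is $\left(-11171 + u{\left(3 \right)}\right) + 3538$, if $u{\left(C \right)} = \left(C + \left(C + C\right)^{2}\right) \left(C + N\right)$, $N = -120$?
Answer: $-12196$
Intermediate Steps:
$u{\left(C \right)} = \left(-120 + C\right) \left(C + 4 C^{2}\right)$ ($u{\left(C \right)} = \left(C + \left(C + C\right)^{2}\right) \left(C - 120\right) = \left(C + \left(2 C\right)^{2}\right) \left(-120 + C\right) = \left(C + 4 C^{2}\right) \left(-120 + C\right) = \left(-120 + C\right) \left(C + 4 C^{2}\right)$)
$\left(-11171 + u{\left(3 \right)}\right) + 3538 = \left(-11171 + 3 \left(-120 - 1437 + 4 \cdot 3^{2}\right)\right) + 3538 = \left(-11171 + 3 \left(-120 - 1437 + 4 \cdot 9\right)\right) + 3538 = \left(-11171 + 3 \left(-120 - 1437 + 36\right)\right) + 3538 = \left(-11171 + 3 \left(-1521\right)\right) + 3538 = \left(-11171 - 4563\right) + 3538 = -15734 + 3538 = -12196$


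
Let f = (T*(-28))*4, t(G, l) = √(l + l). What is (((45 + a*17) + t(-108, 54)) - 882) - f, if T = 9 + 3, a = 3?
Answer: 558 + 6*√3 ≈ 568.39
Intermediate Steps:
t(G, l) = √2*√l (t(G, l) = √(2*l) = √2*√l)
T = 12
f = -1344 (f = (12*(-28))*4 = -336*4 = -1344)
(((45 + a*17) + t(-108, 54)) - 882) - f = (((45 + 3*17) + √2*√54) - 882) - 1*(-1344) = (((45 + 51) + √2*(3*√6)) - 882) + 1344 = ((96 + 6*√3) - 882) + 1344 = (-786 + 6*√3) + 1344 = 558 + 6*√3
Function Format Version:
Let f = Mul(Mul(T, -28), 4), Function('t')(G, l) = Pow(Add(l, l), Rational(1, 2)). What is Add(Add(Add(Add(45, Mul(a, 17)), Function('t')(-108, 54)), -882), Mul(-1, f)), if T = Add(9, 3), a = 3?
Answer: Add(558, Mul(6, Pow(3, Rational(1, 2)))) ≈ 568.39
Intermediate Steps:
Function('t')(G, l) = Mul(Pow(2, Rational(1, 2)), Pow(l, Rational(1, 2))) (Function('t')(G, l) = Pow(Mul(2, l), Rational(1, 2)) = Mul(Pow(2, Rational(1, 2)), Pow(l, Rational(1, 2))))
T = 12
f = -1344 (f = Mul(Mul(12, -28), 4) = Mul(-336, 4) = -1344)
Add(Add(Add(Add(45, Mul(a, 17)), Function('t')(-108, 54)), -882), Mul(-1, f)) = Add(Add(Add(Add(45, Mul(3, 17)), Mul(Pow(2, Rational(1, 2)), Pow(54, Rational(1, 2)))), -882), Mul(-1, -1344)) = Add(Add(Add(Add(45, 51), Mul(Pow(2, Rational(1, 2)), Mul(3, Pow(6, Rational(1, 2))))), -882), 1344) = Add(Add(Add(96, Mul(6, Pow(3, Rational(1, 2)))), -882), 1344) = Add(Add(-786, Mul(6, Pow(3, Rational(1, 2)))), 1344) = Add(558, Mul(6, Pow(3, Rational(1, 2))))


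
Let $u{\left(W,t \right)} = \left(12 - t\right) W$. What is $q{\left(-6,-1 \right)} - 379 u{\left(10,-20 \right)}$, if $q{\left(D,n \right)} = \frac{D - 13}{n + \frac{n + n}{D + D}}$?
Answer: $- \frac{606286}{5} \approx -1.2126 \cdot 10^{5}$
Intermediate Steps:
$u{\left(W,t \right)} = W \left(12 - t\right)$
$q{\left(D,n \right)} = \frac{-13 + D}{n + \frac{n}{D}}$ ($q{\left(D,n \right)} = \frac{-13 + D}{n + \frac{2 n}{2 D}} = \frac{-13 + D}{n + 2 n \frac{1}{2 D}} = \frac{-13 + D}{n + \frac{n}{D}}$)
$q{\left(-6,-1 \right)} - 379 u{\left(10,-20 \right)} = - \frac{6 \left(-13 - 6\right)}{\left(-1\right) \left(1 - 6\right)} - 379 \cdot 10 \left(12 - -20\right) = \left(-6\right) \left(-1\right) \frac{1}{-5} \left(-19\right) - 379 \cdot 10 \left(12 + 20\right) = \left(-6\right) \left(-1\right) \left(- \frac{1}{5}\right) \left(-19\right) - 379 \cdot 10 \cdot 32 = \frac{114}{5} - 121280 = - \frac{606286}{5}$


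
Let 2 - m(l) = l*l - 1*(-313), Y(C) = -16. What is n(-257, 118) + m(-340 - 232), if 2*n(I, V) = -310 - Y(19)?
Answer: -327642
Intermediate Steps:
n(I, V) = -147 (n(I, V) = (-310 - 1*(-16))/2 = (-310 + 16)/2 = (½)*(-294) = -147)
m(l) = -311 - l² (m(l) = 2 - (l*l - 1*(-313)) = 2 - (l² + 313) = 2 - (313 + l²) = 2 + (-313 - l²) = -311 - l²)
n(-257, 118) + m(-340 - 232) = -147 + (-311 - (-340 - 232)²) = -147 + (-311 - 1*(-572)²) = -147 + (-311 - 1*327184) = -147 + (-311 - 327184) = -147 - 327495 = -327642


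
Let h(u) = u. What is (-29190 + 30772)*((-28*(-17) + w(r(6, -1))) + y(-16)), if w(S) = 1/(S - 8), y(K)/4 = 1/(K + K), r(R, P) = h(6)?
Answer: 3008173/4 ≈ 7.5204e+5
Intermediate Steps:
r(R, P) = 6
y(K) = 2/K (y(K) = 4/(K + K) = 4/((2*K)) = 4*(1/(2*K)) = 2/K)
w(S) = 1/(-8 + S)
(-29190 + 30772)*((-28*(-17) + w(r(6, -1))) + y(-16)) = (-29190 + 30772)*((-28*(-17) + 1/(-8 + 6)) + 2/(-16)) = 1582*((476 + 1/(-2)) + 2*(-1/16)) = 1582*((476 - ½) - ⅛) = 1582*(951/2 - ⅛) = 1582*(3803/8) = 3008173/4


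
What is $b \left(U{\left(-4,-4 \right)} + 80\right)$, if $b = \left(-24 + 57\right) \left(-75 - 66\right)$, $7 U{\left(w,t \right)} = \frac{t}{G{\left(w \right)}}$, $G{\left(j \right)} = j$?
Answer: $- \frac{2610333}{7} \approx -3.729 \cdot 10^{5}$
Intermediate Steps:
$U{\left(w,t \right)} = \frac{t}{7 w}$ ($U{\left(w,t \right)} = \frac{t \frac{1}{w}}{7} = \frac{t}{7 w}$)
$b = -4653$ ($b = 33 \left(-141\right) = -4653$)
$b \left(U{\left(-4,-4 \right)} + 80\right) = - 4653 \left(\frac{1}{7} \left(-4\right) \frac{1}{-4} + 80\right) = - 4653 \left(\frac{1}{7} \left(-4\right) \left(- \frac{1}{4}\right) + 80\right) = - 4653 \left(\frac{1}{7} + 80\right) = \left(-4653\right) \frac{561}{7} = - \frac{2610333}{7}$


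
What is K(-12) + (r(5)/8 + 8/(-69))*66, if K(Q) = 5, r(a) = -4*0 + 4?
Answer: 698/23 ≈ 30.348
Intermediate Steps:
r(a) = 4 (r(a) = 0 + 4 = 4)
K(-12) + (r(5)/8 + 8/(-69))*66 = 5 + (4/8 + 8/(-69))*66 = 5 + (4*(⅛) + 8*(-1/69))*66 = 5 + (½ - 8/69)*66 = 5 + (53/138)*66 = 5 + 583/23 = 698/23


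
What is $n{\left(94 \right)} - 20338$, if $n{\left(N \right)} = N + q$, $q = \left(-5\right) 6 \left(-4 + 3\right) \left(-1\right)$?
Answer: $-20274$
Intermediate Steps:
$q = -30$ ($q = - 30 \left(\left(-1\right) \left(-1\right)\right) = \left(-30\right) 1 = -30$)
$n{\left(N \right)} = -30 + N$ ($n{\left(N \right)} = N - 30 = -30 + N$)
$n{\left(94 \right)} - 20338 = \left(-30 + 94\right) - 20338 = 64 - 20338 = -20274$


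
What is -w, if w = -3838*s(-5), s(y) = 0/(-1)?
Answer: 0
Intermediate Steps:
s(y) = 0 (s(y) = 0*(-1) = 0)
w = 0 (w = -3838*0 = 0)
-w = -1*0 = 0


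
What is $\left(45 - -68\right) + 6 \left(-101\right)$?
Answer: $-493$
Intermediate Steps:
$\left(45 - -68\right) + 6 \left(-101\right) = \left(45 + 68\right) - 606 = 113 - 606 = -493$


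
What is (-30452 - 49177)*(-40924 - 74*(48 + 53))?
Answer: 3853884342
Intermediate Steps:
(-30452 - 49177)*(-40924 - 74*(48 + 53)) = -79629*(-40924 - 74*101) = -79629*(-40924 - 7474) = -79629*(-48398) = 3853884342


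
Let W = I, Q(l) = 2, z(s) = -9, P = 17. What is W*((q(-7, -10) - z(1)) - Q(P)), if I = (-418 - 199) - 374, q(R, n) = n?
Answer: 2973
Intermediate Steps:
I = -991 (I = -617 - 374 = -991)
W = -991
W*((q(-7, -10) - z(1)) - Q(P)) = -991*((-10 - 1*(-9)) - 1*2) = -991*((-10 + 9) - 2) = -991*(-1 - 2) = -991*(-3) = 2973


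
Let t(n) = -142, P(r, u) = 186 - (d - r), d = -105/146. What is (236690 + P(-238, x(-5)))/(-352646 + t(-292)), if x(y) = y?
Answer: -34549253/51507048 ≈ -0.67077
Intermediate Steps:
d = -105/146 (d = -105*1/146 = -105/146 ≈ -0.71918)
P(r, u) = 27261/146 + r (P(r, u) = 186 - (-105/146 - r) = 186 + (105/146 + r) = 27261/146 + r)
(236690 + P(-238, x(-5)))/(-352646 + t(-292)) = (236690 + (27261/146 - 238))/(-352646 - 142) = (236690 - 7487/146)/(-352788) = (34549253/146)*(-1/352788) = -34549253/51507048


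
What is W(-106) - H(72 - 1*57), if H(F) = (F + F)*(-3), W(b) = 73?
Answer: 163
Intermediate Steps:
H(F) = -6*F (H(F) = (2*F)*(-3) = -6*F)
W(-106) - H(72 - 1*57) = 73 - (-6)*(72 - 1*57) = 73 - (-6)*(72 - 57) = 73 - (-6)*15 = 73 - 1*(-90) = 73 + 90 = 163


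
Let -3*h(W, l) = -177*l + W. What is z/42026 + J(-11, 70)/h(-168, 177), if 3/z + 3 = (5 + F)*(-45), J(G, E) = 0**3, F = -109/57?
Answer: -19/37781374 ≈ -5.0289e-7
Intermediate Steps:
F = -109/57 (F = -109*1/57 = -109/57 ≈ -1.9123)
h(W, l) = 59*l - W/3 (h(W, l) = -(-177*l + W)/3 = -(W - 177*l)/3 = 59*l - W/3)
J(G, E) = 0
z = -19/899 (z = 3/(-3 + (5 - 109/57)*(-45)) = 3/(-3 + (176/57)*(-45)) = 3/(-3 - 2640/19) = 3/(-2697/19) = 3*(-19/2697) = -19/899 ≈ -0.021135)
z/42026 + J(-11, 70)/h(-168, 177) = -19/899/42026 + 0/(59*177 - 1/3*(-168)) = -19/899*1/42026 + 0/(10443 + 56) = -19/37781374 + 0/10499 = -19/37781374 + 0*(1/10499) = -19/37781374 + 0 = -19/37781374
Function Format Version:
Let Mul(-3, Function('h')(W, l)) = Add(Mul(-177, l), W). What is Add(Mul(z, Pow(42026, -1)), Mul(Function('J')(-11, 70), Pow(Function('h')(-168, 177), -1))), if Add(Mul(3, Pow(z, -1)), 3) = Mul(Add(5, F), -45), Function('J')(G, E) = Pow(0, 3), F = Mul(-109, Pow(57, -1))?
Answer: Rational(-19, 37781374) ≈ -5.0289e-7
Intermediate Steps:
F = Rational(-109, 57) (F = Mul(-109, Rational(1, 57)) = Rational(-109, 57) ≈ -1.9123)
Function('h')(W, l) = Add(Mul(59, l), Mul(Rational(-1, 3), W)) (Function('h')(W, l) = Mul(Rational(-1, 3), Add(Mul(-177, l), W)) = Mul(Rational(-1, 3), Add(W, Mul(-177, l))) = Add(Mul(59, l), Mul(Rational(-1, 3), W)))
Function('J')(G, E) = 0
z = Rational(-19, 899) (z = Mul(3, Pow(Add(-3, Mul(Add(5, Rational(-109, 57)), -45)), -1)) = Mul(3, Pow(Add(-3, Mul(Rational(176, 57), -45)), -1)) = Mul(3, Pow(Add(-3, Rational(-2640, 19)), -1)) = Mul(3, Pow(Rational(-2697, 19), -1)) = Mul(3, Rational(-19, 2697)) = Rational(-19, 899) ≈ -0.021135)
Add(Mul(z, Pow(42026, -1)), Mul(Function('J')(-11, 70), Pow(Function('h')(-168, 177), -1))) = Add(Mul(Rational(-19, 899), Pow(42026, -1)), Mul(0, Pow(Add(Mul(59, 177), Mul(Rational(-1, 3), -168)), -1))) = Add(Mul(Rational(-19, 899), Rational(1, 42026)), Mul(0, Pow(Add(10443, 56), -1))) = Add(Rational(-19, 37781374), Mul(0, Pow(10499, -1))) = Add(Rational(-19, 37781374), Mul(0, Rational(1, 10499))) = Add(Rational(-19, 37781374), 0) = Rational(-19, 37781374)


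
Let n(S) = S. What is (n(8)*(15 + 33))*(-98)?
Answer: -37632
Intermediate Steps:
(n(8)*(15 + 33))*(-98) = (8*(15 + 33))*(-98) = (8*48)*(-98) = 384*(-98) = -37632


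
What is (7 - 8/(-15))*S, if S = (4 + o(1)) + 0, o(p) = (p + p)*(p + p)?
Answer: 904/15 ≈ 60.267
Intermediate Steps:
o(p) = 4*p² (o(p) = (2*p)*(2*p) = 4*p²)
S = 8 (S = (4 + 4*1²) + 0 = (4 + 4*1) + 0 = (4 + 4) + 0 = 8 + 0 = 8)
(7 - 8/(-15))*S = (7 - 8/(-15))*8 = (7 - 8*(-1/15))*8 = (7 + 8/15)*8 = (113/15)*8 = 904/15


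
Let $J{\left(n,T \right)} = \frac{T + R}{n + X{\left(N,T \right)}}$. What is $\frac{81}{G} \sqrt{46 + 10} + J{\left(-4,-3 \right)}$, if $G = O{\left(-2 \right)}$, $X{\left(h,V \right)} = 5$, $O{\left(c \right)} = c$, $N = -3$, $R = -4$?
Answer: $-7 - 81 \sqrt{14} \approx -310.07$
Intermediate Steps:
$G = -2$
$J{\left(n,T \right)} = \frac{-4 + T}{5 + n}$ ($J{\left(n,T \right)} = \frac{T - 4}{n + 5} = \frac{-4 + T}{5 + n}$)
$\frac{81}{G} \sqrt{46 + 10} + J{\left(-4,-3 \right)} = \frac{81}{-2} \sqrt{46 + 10} + \frac{-4 - 3}{5 - 4} = 81 \left(- \frac{1}{2}\right) \sqrt{56} + 1^{-1} \left(-7\right) = - \frac{81 \cdot 2 \sqrt{14}}{2} + 1 \left(-7\right) = - 81 \sqrt{14} - 7 = -7 - 81 \sqrt{14}$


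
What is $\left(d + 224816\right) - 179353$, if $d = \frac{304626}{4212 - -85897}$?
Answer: $\frac{4096930093}{90109} \approx 45466.0$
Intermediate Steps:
$d = \frac{304626}{90109}$ ($d = \frac{304626}{4212 + 85897} = \frac{304626}{90109} \approx 3.3806$)
$\left(d + 224816\right) - 179353 = \left(\frac{304626}{90109} + 224816\right) - 179353 = \frac{20258249570}{90109} - 179353 = \frac{4096930093}{90109}$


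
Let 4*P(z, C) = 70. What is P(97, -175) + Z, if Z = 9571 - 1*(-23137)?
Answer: 65451/2 ≈ 32726.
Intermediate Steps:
P(z, C) = 35/2 (P(z, C) = (¼)*70 = 35/2)
Z = 32708 (Z = 9571 + 23137 = 32708)
P(97, -175) + Z = 35/2 + 32708 = 65451/2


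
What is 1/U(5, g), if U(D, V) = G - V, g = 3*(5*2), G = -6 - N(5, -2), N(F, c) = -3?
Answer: -1/33 ≈ -0.030303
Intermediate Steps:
G = -3 (G = -6 - 1*(-3) = -6 + 3 = -3)
g = 30 (g = 3*10 = 30)
U(D, V) = -3 - V
1/U(5, g) = 1/(-3 - 1*30) = 1/(-3 - 30) = 1/(-33) = -1/33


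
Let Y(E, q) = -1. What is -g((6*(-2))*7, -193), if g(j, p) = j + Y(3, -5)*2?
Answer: 86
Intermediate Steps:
g(j, p) = -2 + j (g(j, p) = j - 1*2 = j - 2 = -2 + j)
-g((6*(-2))*7, -193) = -(-2 + (6*(-2))*7) = -(-2 - 12*7) = -(-2 - 84) = -1*(-86) = 86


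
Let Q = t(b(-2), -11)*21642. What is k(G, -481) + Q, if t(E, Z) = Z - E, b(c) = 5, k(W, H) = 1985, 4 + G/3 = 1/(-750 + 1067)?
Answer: -344287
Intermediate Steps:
G = -3801/317 (G = -12 + 3/(-750 + 1067) = -12 + 3/317 = -3801/317 ≈ -11.991)
Q = -346272 (Q = (-11 - 1*5)*21642 = (-11 - 5)*21642 = -16*21642 = -346272)
k(G, -481) + Q = 1985 - 346272 = -344287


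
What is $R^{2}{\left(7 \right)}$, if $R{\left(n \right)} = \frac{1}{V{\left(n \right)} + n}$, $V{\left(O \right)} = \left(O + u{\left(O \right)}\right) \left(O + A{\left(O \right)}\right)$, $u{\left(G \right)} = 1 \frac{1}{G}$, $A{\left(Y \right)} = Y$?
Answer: $\frac{1}{11449} \approx 8.7344 \cdot 10^{-5}$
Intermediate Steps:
$u{\left(G \right)} = \frac{1}{G}$
$V{\left(O \right)} = 2 O \left(O + \frac{1}{O}\right)$ ($V{\left(O \right)} = \left(O + \frac{1}{O}\right) \left(O + O\right) = \left(O + \frac{1}{O}\right) 2 O = 2 O \left(O + \frac{1}{O}\right)$)
$R{\left(n \right)} = \frac{1}{2 + n + 2 n^{2}}$ ($R{\left(n \right)} = \frac{1}{\left(2 + 2 n^{2}\right) + n} = \frac{1}{2 + n + 2 n^{2}}$)
$R^{2}{\left(7 \right)} = \left(\frac{1}{2 + 7 + 2 \cdot 7^{2}}\right)^{2} = \left(\frac{1}{2 + 7 + 2 \cdot 49}\right)^{2} = \left(\frac{1}{2 + 7 + 98}\right)^{2} = \left(\frac{1}{107}\right)^{2} = \frac{1}{11449}$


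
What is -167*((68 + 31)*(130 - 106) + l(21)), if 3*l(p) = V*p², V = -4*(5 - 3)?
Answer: -200400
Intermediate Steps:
V = -8 (V = -4*2 = -8)
l(p) = -8*p²/3 (l(p) = (-8*p²)/3 = -8*p²/3)
-167*((68 + 31)*(130 - 106) + l(21)) = -167*((68 + 31)*(130 - 106) - 8/3*21²) = -167*(99*24 - 8/3*441) = -167*(2376 - 1176) = -167*1200 = -200400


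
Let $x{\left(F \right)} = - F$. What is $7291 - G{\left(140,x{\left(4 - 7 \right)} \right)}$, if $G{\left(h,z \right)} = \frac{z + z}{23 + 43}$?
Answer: $\frac{80200}{11} \approx 7290.9$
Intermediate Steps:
$G{\left(h,z \right)} = \frac{z}{33}$ ($G{\left(h,z \right)} = \frac{2 z}{66} = 2 z \frac{1}{66} = \frac{z}{33}$)
$7291 - G{\left(140,x{\left(4 - 7 \right)} \right)} = 7291 - \frac{\left(-1\right) \left(4 - 7\right)}{33} = 7291 - \frac{\left(-1\right) \left(-3\right)}{33} = 7291 - \frac{1}{33} \cdot 3 = 7291 - \frac{1}{11} = \frac{80200}{11}$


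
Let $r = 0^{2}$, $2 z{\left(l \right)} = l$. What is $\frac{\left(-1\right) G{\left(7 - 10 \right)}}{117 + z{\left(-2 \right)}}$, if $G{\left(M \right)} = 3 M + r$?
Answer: $\frac{9}{116} \approx 0.077586$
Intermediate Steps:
$z{\left(l \right)} = \frac{l}{2}$
$r = 0$
$G{\left(M \right)} = 3 M$ ($G{\left(M \right)} = 3 M + 0 = 3 M$)
$\frac{\left(-1\right) G{\left(7 - 10 \right)}}{117 + z{\left(-2 \right)}} = \frac{\left(-1\right) 3 \left(7 - 10\right)}{117 + \frac{1}{2} \left(-2\right)} = \frac{\left(-1\right) 3 \left(7 - 10\right)}{117 - 1} = \frac{\left(-1\right) 3 \left(-3\right)}{116} = \frac{\left(-1\right) \left(-9\right)}{116} = \frac{1}{116} \cdot 9 = \frac{9}{116}$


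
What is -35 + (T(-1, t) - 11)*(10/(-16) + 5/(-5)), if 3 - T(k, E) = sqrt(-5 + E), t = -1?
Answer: -22 + 13*I*sqrt(6)/8 ≈ -22.0 + 3.9804*I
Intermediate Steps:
T(k, E) = 3 - sqrt(-5 + E)
-35 + (T(-1, t) - 11)*(10/(-16) + 5/(-5)) = -35 + ((3 - sqrt(-5 - 1)) - 11)*(10/(-16) + 5/(-5)) = -35 + ((3 - sqrt(-6)) - 11)*(10*(-1/16) + 5*(-1/5)) = -35 + ((3 - I*sqrt(6)) - 11)*(-5/8 - 1) = -35 + ((3 - I*sqrt(6)) - 11)*(-13/8) = -35 + (-8 - I*sqrt(6))*(-13/8) = -35 + (13 + 13*I*sqrt(6)/8) = -22 + 13*I*sqrt(6)/8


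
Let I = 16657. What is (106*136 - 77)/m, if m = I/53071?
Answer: 760985069/16657 ≈ 45686.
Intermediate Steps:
m = 16657/53071 ≈ 0.31386
(106*136 - 77)/m = (106*136 - 77)/(16657/53071) = (14416 - 77)*(53071/16657) = 14339*(53071/16657) = 760985069/16657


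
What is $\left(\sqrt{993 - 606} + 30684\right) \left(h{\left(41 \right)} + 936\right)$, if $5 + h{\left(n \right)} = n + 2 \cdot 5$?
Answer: $30131688 + 2946 \sqrt{43} \approx 3.0151 \cdot 10^{7}$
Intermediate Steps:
$h{\left(n \right)} = 5 + n$ ($h{\left(n \right)} = -5 + \left(n + 2 \cdot 5\right) = -5 + \left(n + 10\right) = -5 + \left(10 + n\right) = 5 + n$)
$\left(\sqrt{993 - 606} + 30684\right) \left(h{\left(41 \right)} + 936\right) = \left(\sqrt{993 - 606} + 30684\right) \left(\left(5 + 41\right) + 936\right) = \left(\sqrt{387} + 30684\right) \left(46 + 936\right) = \left(3 \sqrt{43} + 30684\right) 982 = \left(30684 + 3 \sqrt{43}\right) 982 = 30131688 + 2946 \sqrt{43}$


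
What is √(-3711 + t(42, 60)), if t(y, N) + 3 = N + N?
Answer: I*√3594 ≈ 59.95*I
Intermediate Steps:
t(y, N) = -3 + 2*N (t(y, N) = -3 + (N + N) = -3 + 2*N)
√(-3711 + t(42, 60)) = √(-3711 + (-3 + 2*60)) = √(-3711 + (-3 + 120)) = √(-3711 + 117) = √(-3594) = I*√3594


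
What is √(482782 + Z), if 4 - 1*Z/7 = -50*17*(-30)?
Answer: √304310 ≈ 551.64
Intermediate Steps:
Z = -178472 (Z = 28 - 7*(-50*17)*(-30) = 28 - (-5950)*(-30) = 28 - 7*25500 = 28 - 178500 = -178472)
√(482782 + Z) = √(482782 - 178472) = √304310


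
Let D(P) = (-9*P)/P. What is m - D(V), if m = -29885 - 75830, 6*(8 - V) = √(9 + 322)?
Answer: -105706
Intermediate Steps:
V = 8 - √331/6 (V = 8 - √(9 + 322)/6 = 8 - √331/6 ≈ 4.9678)
D(P) = -9
m = -105715
m - D(V) = -105715 - 1*(-9) = -105715 + 9 = -105706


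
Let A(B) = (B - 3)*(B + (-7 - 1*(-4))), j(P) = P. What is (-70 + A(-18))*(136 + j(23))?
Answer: 58989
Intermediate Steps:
A(B) = (-3 + B)**2 (A(B) = (-3 + B)*(B + (-7 + 4)) = (-3 + B)*(B - 3) = (-3 + B)*(-3 + B) = (-3 + B)**2)
(-70 + A(-18))*(136 + j(23)) = (-70 + (-3 - 18)**2)*(136 + 23) = (-70 + (-21)**2)*159 = (-70 + 441)*159 = 371*159 = 58989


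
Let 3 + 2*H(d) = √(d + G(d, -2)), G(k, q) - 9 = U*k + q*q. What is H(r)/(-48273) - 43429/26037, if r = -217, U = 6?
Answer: -1397606041/837922734 - I*√1506/96546 ≈ -1.6679 - 0.00040196*I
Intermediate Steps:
G(k, q) = 9 + q² + 6*k (G(k, q) = 9 + (6*k + q*q) = 9 + (6*k + q²) = 9 + (q² + 6*k) = 9 + q² + 6*k)
H(d) = -3/2 + √(13 + 7*d)/2 (H(d) = -3/2 + √(d + (9 + (-2)² + 6*d))/2 = -3/2 + √(d + (9 + 4 + 6*d))/2 = -3/2 + √(d + (13 + 6*d))/2 = -3/2 + √(13 + 7*d)/2)
H(r)/(-48273) - 43429/26037 = (-3/2 + √(13 + 7*(-217))/2)/(-48273) - 43429/26037 = (-3/2 + √(13 - 1519)/2)*(-1/48273) - 43429*1/26037 = (-3/2 + √(-1506)/2)*(-1/48273) - 43429/26037 = (-3/2 + (I*√1506)/2)*(-1/48273) - 43429/26037 = (-3/2 + I*√1506/2)*(-1/48273) - 43429/26037 = (1/32182 - I*√1506/96546) - 43429/26037 = -1397606041/837922734 - I*√1506/96546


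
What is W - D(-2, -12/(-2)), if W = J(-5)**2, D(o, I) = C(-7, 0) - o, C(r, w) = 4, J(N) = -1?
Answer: -5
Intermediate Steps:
D(o, I) = 4 - o
W = 1 (W = (-1)**2 = 1)
W - D(-2, -12/(-2)) = 1 - (4 - 1*(-2)) = 1 - (4 + 2) = 1 - 1*6 = 1 - 6 = -5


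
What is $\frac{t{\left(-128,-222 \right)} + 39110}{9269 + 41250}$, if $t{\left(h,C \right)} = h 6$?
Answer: $\frac{38342}{50519} \approx 0.75896$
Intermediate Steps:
$t{\left(h,C \right)} = 6 h$
$\frac{t{\left(-128,-222 \right)} + 39110}{9269 + 41250} = \frac{6 \left(-128\right) + 39110}{9269 + 41250} = \frac{-768 + 39110}{50519} = 38342 \cdot \frac{1}{50519} = \frac{38342}{50519}$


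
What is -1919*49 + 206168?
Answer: 112137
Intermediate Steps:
-1919*49 + 206168 = -94031 + 206168 = 112137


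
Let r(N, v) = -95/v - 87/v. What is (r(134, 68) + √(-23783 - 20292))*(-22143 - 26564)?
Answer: 4432337/34 - 243535*I*√1763 ≈ 1.3036e+5 - 1.0226e+7*I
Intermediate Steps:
r(N, v) = -182/v
(r(134, 68) + √(-23783 - 20292))*(-22143 - 26564) = (-182/68 + √(-23783 - 20292))*(-22143 - 26564) = (-182*1/68 + √(-44075))*(-48707) = (-91/34 + 5*I*√1763)*(-48707) = 4432337/34 - 243535*I*√1763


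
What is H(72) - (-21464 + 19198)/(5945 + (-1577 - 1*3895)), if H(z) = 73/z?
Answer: 17971/3096 ≈ 5.8046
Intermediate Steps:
H(72) - (-21464 + 19198)/(5945 + (-1577 - 1*3895)) = 73/72 - (-21464 + 19198)/(5945 + (-1577 - 1*3895)) = 73*(1/72) - (-2266)/(5945 + (-1577 - 3895)) = 73/72 - (-2266)/(5945 - 5472) = 73/72 - (-2266)/473 = 73/72 - 1*(-206/43) = 73/72 + 206/43 = 17971/3096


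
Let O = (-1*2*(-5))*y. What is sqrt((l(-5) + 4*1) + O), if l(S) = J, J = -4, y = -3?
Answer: I*sqrt(30) ≈ 5.4772*I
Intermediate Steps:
l(S) = -4
O = -30 (O = (-1*2*(-5))*(-3) = -2*(-5)*(-3) = 10*(-3) = -30)
sqrt((l(-5) + 4*1) + O) = sqrt((-4 + 4*1) - 30) = sqrt((-4 + 4) - 30) = sqrt(0 - 30) = sqrt(-30) = I*sqrt(30)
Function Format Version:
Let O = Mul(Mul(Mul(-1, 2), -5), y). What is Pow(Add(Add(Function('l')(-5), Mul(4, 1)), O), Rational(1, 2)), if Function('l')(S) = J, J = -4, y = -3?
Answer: Mul(I, Pow(30, Rational(1, 2))) ≈ Mul(5.4772, I)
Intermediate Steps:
Function('l')(S) = -4
O = -30 (O = Mul(Mul(Mul(-1, 2), -5), -3) = Mul(Mul(-2, -5), -3) = Mul(10, -3) = -30)
Pow(Add(Add(Function('l')(-5), Mul(4, 1)), O), Rational(1, 2)) = Pow(Add(Add(-4, Mul(4, 1)), -30), Rational(1, 2)) = Pow(Add(Add(-4, 4), -30), Rational(1, 2)) = Pow(Add(0, -30), Rational(1, 2)) = Pow(-30, Rational(1, 2)) = Mul(I, Pow(30, Rational(1, 2)))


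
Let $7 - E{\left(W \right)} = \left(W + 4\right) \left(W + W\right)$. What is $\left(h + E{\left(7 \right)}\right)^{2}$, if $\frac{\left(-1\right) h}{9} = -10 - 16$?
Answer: $7569$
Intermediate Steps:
$h = 234$ ($h = - 9 \left(-10 - 16\right) = \left(-9\right) \left(-26\right) = 234$)
$E{\left(W \right)} = 7 - 2 W \left(4 + W\right)$ ($E{\left(W \right)} = 7 - \left(W + 4\right) \left(W + W\right) = 7 - \left(4 + W\right) 2 W = 7 - 2 W \left(4 + W\right)$)
$\left(h + E{\left(7 \right)}\right)^{2} = \left(234 - \left(49 + 98\right)\right)^{2} = \left(234 - 147\right)^{2} = 87^{2} = 7569$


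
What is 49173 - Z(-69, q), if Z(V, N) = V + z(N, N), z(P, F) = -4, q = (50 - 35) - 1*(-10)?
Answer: 49246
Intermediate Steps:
q = 25 (q = 15 + 10 = 25)
Z(V, N) = -4 + V (Z(V, N) = V - 4 = -4 + V)
49173 - Z(-69, q) = 49173 - (-4 - 69) = 49173 - 1*(-73) = 49173 + 73 = 49246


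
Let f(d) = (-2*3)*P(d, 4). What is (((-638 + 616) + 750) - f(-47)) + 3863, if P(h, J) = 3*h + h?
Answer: 3463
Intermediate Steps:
P(h, J) = 4*h
f(d) = -24*d (f(d) = (-2*3)*(4*d) = -24*d)
(((-638 + 616) + 750) - f(-47)) + 3863 = (((-638 + 616) + 750) - (-24)*(-47)) + 3863 = ((-22 + 750) - 1*1128) + 3863 = (728 - 1128) + 3863 = -400 + 3863 = 3463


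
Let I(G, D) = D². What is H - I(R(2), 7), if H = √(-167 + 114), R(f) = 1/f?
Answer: -49 + I*√53 ≈ -49.0 + 7.2801*I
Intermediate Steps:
H = I*√53 (H = √(-53) = I*√53 ≈ 7.2801*I)
H - I(R(2), 7) = I*√53 - 1*7² = I*√53 - 1*49 = I*√53 - 49 = -49 + I*√53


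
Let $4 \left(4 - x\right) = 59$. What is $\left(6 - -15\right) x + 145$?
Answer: $- \frac{323}{4} \approx -80.75$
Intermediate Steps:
$x = - \frac{43}{4}$ ($x = 4 - \frac{59}{4} = - \frac{43}{4} \approx -10.75$)
$\left(6 - -15\right) x + 145 = \left(6 - -15\right) \left(- \frac{43}{4}\right) + 145 = \left(6 + 15\right) \left(- \frac{43}{4}\right) + 145 = 21 \left(- \frac{43}{4}\right) + 145 = - \frac{903}{4} + 145 = - \frac{323}{4}$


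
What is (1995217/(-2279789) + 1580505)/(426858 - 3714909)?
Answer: -3603215918228/7496062501239 ≈ -0.48068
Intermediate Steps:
(1995217/(-2279789) + 1580505)/(426858 - 3714909) = (1995217*(-1/2279789) + 1580505)/(-3288051) = (-1995217/2279789 + 1580505)*(-1/3288051) = (3603215918228/2279789)*(-1/3288051) = -3603215918228/7496062501239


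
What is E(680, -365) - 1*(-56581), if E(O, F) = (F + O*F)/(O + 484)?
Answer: 21870573/388 ≈ 56367.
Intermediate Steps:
E(O, F) = (F + F*O)/(484 + O)
E(680, -365) - 1*(-56581) = -365*(1 + 680)/(484 + 680) - 1*(-56581) = -365*681/1164 + 56581 = -365*1/1164*681 + 56581 = -82855/388 + 56581 = 21870573/388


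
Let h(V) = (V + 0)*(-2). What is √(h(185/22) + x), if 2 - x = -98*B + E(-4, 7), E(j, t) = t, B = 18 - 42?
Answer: 16*I*√1122/11 ≈ 48.722*I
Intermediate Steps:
B = -24
h(V) = -2*V (h(V) = V*(-2) = -2*V)
x = -2357 (x = 2 - (-98*(-24) + 7) = 2 - (2352 + 7) = 2 - 1*2359 = 2 - 2359 = -2357)
√(h(185/22) + x) = √(-370/22 - 2357) = √(-2*185/22 - 2357) = √(-185/11 - 2357) = √(-26112/11) = 16*I*√1122/11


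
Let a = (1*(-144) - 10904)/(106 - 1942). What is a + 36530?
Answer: 16770032/459 ≈ 36536.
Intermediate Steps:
a = 2762/459 (a = (-144 - 10904)/(-1836) = -11048*(-1/1836) = 2762/459 ≈ 6.0174)
a + 36530 = 2762/459 + 36530 = 16770032/459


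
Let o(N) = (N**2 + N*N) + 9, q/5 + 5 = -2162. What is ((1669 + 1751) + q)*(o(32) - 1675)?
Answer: -2832530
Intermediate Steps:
q = -10835 (q = -25 + 5*(-2162) = -25 - 10810 = -10835)
o(N) = 9 + 2*N**2 (o(N) = (N**2 + N**2) + 9 = 2*N**2 + 9 = 9 + 2*N**2)
((1669 + 1751) + q)*(o(32) - 1675) = ((1669 + 1751) - 10835)*((9 + 2*32**2) - 1675) = (3420 - 10835)*((9 + 2*1024) - 1675) = -7415*((9 + 2048) - 1675) = -7415*(2057 - 1675) = -7415*382 = -2832530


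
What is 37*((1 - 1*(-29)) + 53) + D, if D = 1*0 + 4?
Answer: 3075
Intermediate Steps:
D = 4 (D = 0 + 4 = 4)
37*((1 - 1*(-29)) + 53) + D = 37*((1 - 1*(-29)) + 53) + 4 = 37*((1 + 29) + 53) + 4 = 37*(30 + 53) + 4 = 37*83 + 4 = 3071 + 4 = 3075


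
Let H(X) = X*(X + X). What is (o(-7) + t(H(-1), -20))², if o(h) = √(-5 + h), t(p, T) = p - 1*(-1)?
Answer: -3 + 12*I*√3 ≈ -3.0 + 20.785*I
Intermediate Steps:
H(X) = 2*X² (H(X) = X*(2*X) = 2*X²)
t(p, T) = 1 + p (t(p, T) = p + 1 = 1 + p)
(o(-7) + t(H(-1), -20))² = (√(-5 - 7) + (1 + 2*(-1)²))² = (√(-12) + (1 + 2*1))² = (2*I*√3 + (1 + 2))² = (2*I*√3 + 3)² = (3 + 2*I*√3)²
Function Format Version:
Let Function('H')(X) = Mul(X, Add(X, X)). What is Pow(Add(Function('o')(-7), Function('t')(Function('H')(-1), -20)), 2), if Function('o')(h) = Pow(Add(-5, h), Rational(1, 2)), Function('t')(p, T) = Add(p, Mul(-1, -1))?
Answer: Add(-3, Mul(12, I, Pow(3, Rational(1, 2)))) ≈ Add(-3.0000, Mul(20.785, I))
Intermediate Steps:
Function('H')(X) = Mul(2, Pow(X, 2)) (Function('H')(X) = Mul(X, Mul(2, X)) = Mul(2, Pow(X, 2)))
Function('t')(p, T) = Add(1, p) (Function('t')(p, T) = Add(p, 1) = Add(1, p))
Pow(Add(Function('o')(-7), Function('t')(Function('H')(-1), -20)), 2) = Pow(Add(Pow(Add(-5, -7), Rational(1, 2)), Add(1, Mul(2, Pow(-1, 2)))), 2) = Pow(Add(Pow(-12, Rational(1, 2)), Add(1, Mul(2, 1))), 2) = Pow(Add(Mul(2, I, Pow(3, Rational(1, 2))), Add(1, 2)), 2) = Pow(Add(Mul(2, I, Pow(3, Rational(1, 2))), 3), 2) = Pow(Add(3, Mul(2, I, Pow(3, Rational(1, 2)))), 2)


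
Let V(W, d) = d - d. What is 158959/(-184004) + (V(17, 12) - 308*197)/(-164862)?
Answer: -7520835977/15167633724 ≈ -0.49585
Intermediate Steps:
V(W, d) = 0
158959/(-184004) + (V(17, 12) - 308*197)/(-164862) = 158959/(-184004) + (0 - 308*197)/(-164862) = 158959*(-1/184004) + (0 - 60676)*(-1/164862) = -158959/184004 - 60676*(-1/164862) = -158959/184004 + 30338/82431 = -7520835977/15167633724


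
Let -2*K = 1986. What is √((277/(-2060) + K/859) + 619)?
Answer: √483554116522745/884770 ≈ 24.854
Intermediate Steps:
K = -993 (K = -½*1986 = -993)
√((277/(-2060) + K/859) + 619) = √((277/(-2060) - 993/859) + 619) = √((277*(-1/2060) - 993*1/859) + 619) = √((-277/2060 - 993/859) + 619) = √(-2283523/1769540 + 619) = √(1093061737/1769540) = √483554116522745/884770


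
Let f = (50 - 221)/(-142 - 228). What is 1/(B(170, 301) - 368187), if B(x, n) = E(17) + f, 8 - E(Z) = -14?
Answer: -370/136220879 ≈ -2.7162e-6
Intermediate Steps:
E(Z) = 22 (E(Z) = 8 - 1*(-14) = 8 + 14 = 22)
f = 171/370 (f = -171/(-370) = -171*(-1/370) = 171/370 ≈ 0.46216)
B(x, n) = 8311/370 (B(x, n) = 22 + 171/370 = 8311/370)
1/(B(170, 301) - 368187) = 1/(8311/370 - 368187) = 1/(-136220879/370) = -370/136220879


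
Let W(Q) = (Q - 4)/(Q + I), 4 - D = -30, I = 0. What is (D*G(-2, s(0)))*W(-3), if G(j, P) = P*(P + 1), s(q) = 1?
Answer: 476/3 ≈ 158.67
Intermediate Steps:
G(j, P) = P*(1 + P)
D = 34 (D = 4 - 1*(-30) = 4 + 30 = 34)
W(Q) = (-4 + Q)/Q (W(Q) = (Q - 4)/(Q + 0) = (-4 + Q)/Q)
(D*G(-2, s(0)))*W(-3) = (34*(1*(1 + 1)))*((-4 - 3)/(-3)) = (34*(1*2))*(-⅓*(-7)) = (34*2)*(7/3) = 68*(7/3) = 476/3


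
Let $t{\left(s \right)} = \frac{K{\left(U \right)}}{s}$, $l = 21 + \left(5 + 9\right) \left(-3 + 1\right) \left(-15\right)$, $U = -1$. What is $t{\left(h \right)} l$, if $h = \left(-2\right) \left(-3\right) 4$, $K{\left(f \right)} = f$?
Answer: $- \frac{147}{8} \approx -18.375$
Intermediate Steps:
$l = 441$ ($l = 21 + 14 \left(-2\right) \left(-15\right) = 21 - -420 = 21 + 420 = 441$)
$h = 24$ ($h = 6 \cdot 4 = 24$)
$t{\left(s \right)} = - \frac{1}{s}$
$t{\left(h \right)} l = - \frac{1}{24} \cdot 441 = \left(-1\right) \frac{1}{24} \cdot 441 = \left(- \frac{1}{24}\right) 441 = - \frac{147}{8}$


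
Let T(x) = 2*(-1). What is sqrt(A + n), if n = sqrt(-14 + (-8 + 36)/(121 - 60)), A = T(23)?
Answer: sqrt(-7442 + 61*I*sqrt(50386))/61 ≈ 1.046 + 1.759*I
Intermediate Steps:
T(x) = -2
A = -2
n = I*sqrt(50386)/61 (n = sqrt(-14 + 28/61) = sqrt(-826/61) = I*sqrt(50386)/61 ≈ 3.6798*I)
sqrt(A + n) = sqrt(-2 + I*sqrt(50386)/61)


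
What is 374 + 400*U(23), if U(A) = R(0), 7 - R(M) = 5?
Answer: 1174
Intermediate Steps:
R(M) = 2 (R(M) = 7 - 1*5 = 7 - 5 = 2)
U(A) = 2
374 + 400*U(23) = 374 + 400*2 = 374 + 800 = 1174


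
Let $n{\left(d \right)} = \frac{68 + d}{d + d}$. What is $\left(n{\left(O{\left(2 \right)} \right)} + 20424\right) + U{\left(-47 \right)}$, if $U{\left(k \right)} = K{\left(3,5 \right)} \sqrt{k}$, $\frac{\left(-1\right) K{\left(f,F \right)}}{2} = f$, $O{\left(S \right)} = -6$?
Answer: $\frac{122513}{6} - 6 i \sqrt{47} \approx 20419.0 - 41.134 i$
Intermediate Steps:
$n{\left(d \right)} = \frac{68 + d}{2 d}$
$K{\left(f,F \right)} = - 2 f$
$U{\left(k \right)} = - 6 \sqrt{k}$ ($U{\left(k \right)} = \left(-2\right) 3 \sqrt{k} = - 6 \sqrt{k}$)
$\left(n{\left(O{\left(2 \right)} \right)} + 20424\right) + U{\left(-47 \right)} = \left(\frac{68 - 6}{2 \left(-6\right)} + 20424\right) - 6 \sqrt{-47} = \left(\frac{1}{2} \left(- \frac{1}{6}\right) 62 + 20424\right) - 6 i \sqrt{47} = \left(- \frac{31}{6} + 20424\right) - 6 i \sqrt{47} = \frac{122513}{6} - 6 i \sqrt{47}$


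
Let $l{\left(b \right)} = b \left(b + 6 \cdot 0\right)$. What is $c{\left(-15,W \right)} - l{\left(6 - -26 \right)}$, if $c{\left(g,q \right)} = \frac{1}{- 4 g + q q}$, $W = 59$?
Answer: $- \frac{3625983}{3541} \approx -1024.0$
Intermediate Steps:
$c{\left(g,q \right)} = \frac{1}{q^{2} - 4 g}$ ($c{\left(g,q \right)} = \frac{1}{- 4 g + q^{2}} = \frac{1}{q^{2} - 4 g}$)
$l{\left(b \right)} = b^{2}$ ($l{\left(b \right)} = b \left(b + 0\right) = b b = b^{2}$)
$c{\left(-15,W \right)} - l{\left(6 - -26 \right)} = \frac{1}{59^{2} - -60} - \left(6 - -26\right)^{2} = \frac{1}{3481 + 60} - \left(6 + 26\right)^{2} = \frac{1}{3541} - 32^{2} = \frac{1}{3541} - 1024 = - \frac{3625983}{3541}$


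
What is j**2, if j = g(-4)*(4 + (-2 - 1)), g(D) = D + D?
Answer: 64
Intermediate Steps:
g(D) = 2*D
j = -8 (j = (2*(-4))*(4 + (-2 - 1)) = -8*(4 - 3) = -8*1 = -8)
j**2 = (-8)**2 = 64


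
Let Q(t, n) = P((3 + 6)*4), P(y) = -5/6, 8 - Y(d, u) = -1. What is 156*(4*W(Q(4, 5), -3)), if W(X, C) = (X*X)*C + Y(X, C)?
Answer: 4316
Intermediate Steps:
Y(d, u) = 9 (Y(d, u) = 8 - 1*(-1) = 8 + 1 = 9)
P(y) = -⅚ (P(y) = -5*⅙ = -⅚)
Q(t, n) = -⅚
W(X, C) = 9 + C*X² (W(X, C) = (X*X)*C + 9 = X²*C + 9 = C*X² + 9 = 9 + C*X²)
156*(4*W(Q(4, 5), -3)) = 156*(4*(9 - 3*(-⅚)²)) = 156*(4*(9 - 3*25/36)) = 156*(4*(9 - 25/12)) = 156*(4*(83/12)) = 156*(83/3) = 4316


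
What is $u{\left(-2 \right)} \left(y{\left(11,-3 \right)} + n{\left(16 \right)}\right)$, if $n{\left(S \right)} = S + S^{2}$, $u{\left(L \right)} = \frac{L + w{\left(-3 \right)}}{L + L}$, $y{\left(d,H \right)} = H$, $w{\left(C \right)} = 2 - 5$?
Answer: $\frac{1345}{4} \approx 336.25$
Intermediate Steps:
$w{\left(C \right)} = -3$
$u{\left(L \right)} = \frac{-3 + L}{2 L}$ ($u{\left(L \right)} = \frac{L - 3}{L + L} = \frac{-3 + L}{2 L}$)
$u{\left(-2 \right)} \left(y{\left(11,-3 \right)} + n{\left(16 \right)}\right) = \frac{-3 - 2}{2 \left(-2\right)} \left(-3 + 16 \left(1 + 16\right)\right) = \frac{1}{2} \left(- \frac{1}{2}\right) \left(-5\right) \left(-3 + 16 \cdot 17\right) = \frac{5 \left(-3 + 272\right)}{4} = \frac{5}{4} \cdot 269 = \frac{1345}{4}$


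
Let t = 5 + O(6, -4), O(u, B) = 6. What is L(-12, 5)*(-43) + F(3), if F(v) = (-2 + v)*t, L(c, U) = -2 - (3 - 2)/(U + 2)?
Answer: 722/7 ≈ 103.14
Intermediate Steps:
t = 11 (t = 5 + 6 = 11)
L(c, U) = -2 - 1/(2 + U)
F(v) = -22 + 11*v (F(v) = (-2 + v)*11 = -22 + 11*v)
L(-12, 5)*(-43) + F(3) = ((-5 - 2*5)/(2 + 5))*(-43) + (-22 + 11*3) = ((-5 - 10)/7)*(-43) + (-22 + 33) = ((1/7)*(-15))*(-43) + 11 = -15/7*(-43) + 11 = 645/7 + 11 = 722/7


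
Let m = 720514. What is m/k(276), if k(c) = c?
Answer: 360257/138 ≈ 2610.6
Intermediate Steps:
m/k(276) = 720514/276 = 720514*(1/276) = 360257/138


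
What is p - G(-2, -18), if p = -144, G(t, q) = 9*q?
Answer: 18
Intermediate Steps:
p - G(-2, -18) = -144 - 9*(-18) = -144 - 1*(-162) = -144 + 162 = 18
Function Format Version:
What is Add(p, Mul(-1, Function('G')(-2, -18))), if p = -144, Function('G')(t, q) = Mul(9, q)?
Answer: 18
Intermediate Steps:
Add(p, Mul(-1, Function('G')(-2, -18))) = Add(-144, Mul(-1, Mul(9, -18))) = Add(-144, Mul(-1, -162)) = Add(-144, 162) = 18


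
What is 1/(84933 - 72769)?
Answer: 1/12164 ≈ 8.2210e-5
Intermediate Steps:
1/(84933 - 72769) = 1/12164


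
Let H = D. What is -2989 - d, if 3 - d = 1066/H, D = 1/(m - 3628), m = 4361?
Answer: 778386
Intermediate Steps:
D = 1/733 (D = 1/(4361 - 3628) = 1/733 ≈ 0.0013643)
H = 1/733 ≈ 0.0013643
d = -781375 (d = 3 - 1066/1/733 = 3 - 1066*733 = 3 - 1*781378 = 3 - 781378 = -781375)
-2989 - d = -2989 - 1*(-781375) = -2989 + 781375 = 778386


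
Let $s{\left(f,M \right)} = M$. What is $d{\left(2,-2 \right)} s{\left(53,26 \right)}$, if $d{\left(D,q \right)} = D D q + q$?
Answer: $-260$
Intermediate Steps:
$d{\left(D,q \right)} = q + q D^{2}$ ($d{\left(D,q \right)} = D^{2} q + q = q D^{2} + q = q + q D^{2}$)
$d{\left(2,-2 \right)} s{\left(53,26 \right)} = - 2 \left(1 + 2^{2}\right) 26 = - 2 \left(1 + 4\right) 26 = \left(-2\right) 5 \cdot 26 = \left(-10\right) 26 = -260$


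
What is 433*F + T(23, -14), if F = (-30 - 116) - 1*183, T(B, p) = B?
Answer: -142434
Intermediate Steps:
F = -329 (F = -146 - 183 = -329)
433*F + T(23, -14) = 433*(-329) + 23 = -142457 + 23 = -142434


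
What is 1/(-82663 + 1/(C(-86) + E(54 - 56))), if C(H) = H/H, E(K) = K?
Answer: -1/82664 ≈ -1.2097e-5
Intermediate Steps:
C(H) = 1
1/(-82663 + 1/(C(-86) + E(54 - 56))) = 1/(-82663 + 1/(1 + (54 - 56))) = 1/(-82663 + 1/(1 - 2)) = 1/(-82663 + 1/(-1)) = 1/(-82663 - 1) = 1/(-82664) = -1/82664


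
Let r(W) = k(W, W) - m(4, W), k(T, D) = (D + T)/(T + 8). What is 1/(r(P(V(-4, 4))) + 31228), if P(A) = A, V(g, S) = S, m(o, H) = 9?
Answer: 3/93659 ≈ 3.2031e-5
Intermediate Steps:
k(T, D) = (D + T)/(8 + T)
r(W) = -9 + 2*W/(8 + W) (r(W) = (W + W)/(8 + W) - 1*9 = (2*W)/(8 + W) - 9 = 2*W/(8 + W) - 9 = -9 + 2*W/(8 + W))
1/(r(P(V(-4, 4))) + 31228) = 1/((-72 - 7*4)/(8 + 4) + 31228) = 1/((-72 - 28)/12 + 31228) = 1/((1/12)*(-100) + 31228) = 1/(-25/3 + 31228) = 1/(93659/3) = 3/93659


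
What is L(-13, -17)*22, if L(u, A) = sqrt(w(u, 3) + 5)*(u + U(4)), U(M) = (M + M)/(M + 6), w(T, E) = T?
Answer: -2684*I*sqrt(2)/5 ≈ -759.15*I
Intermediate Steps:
U(M) = 2*M/(6 + M) (U(M) = (2*M)/(6 + M) = 2*M/(6 + M))
L(u, A) = sqrt(5 + u)*(4/5 + u) (L(u, A) = sqrt(u + 5)*(u + 2*4/(6 + 4)) = sqrt(5 + u)*(u + 2*4/10) = sqrt(5 + u)*(u + 2*4*(1/10)) = sqrt(5 + u)*(u + 4/5) = sqrt(5 + u)*(4/5 + u))
L(-13, -17)*22 = (sqrt(5 - 13)*(4/5 - 13))*22 = (sqrt(-8)*(-61/5))*22 = ((2*I*sqrt(2))*(-61/5))*22 = -122*I*sqrt(2)/5*22 = -2684*I*sqrt(2)/5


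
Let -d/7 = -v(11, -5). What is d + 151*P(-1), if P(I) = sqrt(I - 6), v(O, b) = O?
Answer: 77 + 151*I*sqrt(7) ≈ 77.0 + 399.51*I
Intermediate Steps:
P(I) = sqrt(-6 + I)
d = 77 (d = -(-7)*11 = -7*(-11) = 77)
d + 151*P(-1) = 77 + 151*sqrt(-6 - 1) = 77 + 151*sqrt(-7) = 77 + 151*(I*sqrt(7)) = 77 + 151*I*sqrt(7)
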